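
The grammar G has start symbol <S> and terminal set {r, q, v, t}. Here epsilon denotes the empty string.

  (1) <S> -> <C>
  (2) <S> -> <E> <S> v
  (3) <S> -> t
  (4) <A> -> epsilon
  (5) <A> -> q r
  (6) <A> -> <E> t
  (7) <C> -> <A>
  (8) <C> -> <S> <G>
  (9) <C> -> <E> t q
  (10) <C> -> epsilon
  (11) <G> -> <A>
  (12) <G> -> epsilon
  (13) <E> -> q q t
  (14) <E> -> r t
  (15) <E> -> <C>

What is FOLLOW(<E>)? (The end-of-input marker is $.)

{q, r, t, v}

FIRST(<S>): from <S>-><C> we get {epsilon, q, r, t, v}; from <S>-><E> <S> v we get {q, r, t, v}; from <S>->t we get {t}. So FIRST(<S>) = {epsilon, q, r, t, v}.
FIRST(<A>): from <A>->epsilon we get {epsilon}; from <A>->q r we get {q}; from <A>-><E> t we get {q, r, t, v}. So FIRST(<A>) = {epsilon, q, r, t, v}.
FIRST(<G>): from <G>-><A> we get {epsilon, q, r, t, v}; from <G>->epsilon we get {epsilon}. So FIRST(<G>) = {epsilon, q, r, t, v}.
FIRST(<C>): from <C>-><A> we get {epsilon, q, r, t, v}; from <C>-><S> <G> we get {epsilon, q, r, t, v}; from <C>-><E> t q we get {q, r, t, v}; from <C>->epsilon we get {epsilon}. So FIRST(<C>) = {epsilon, q, r, t, v}.
FIRST(<E>): from <E>->q q t we get {q}; from <E>->r t we get {r}; from <E>-><C> we get {epsilon, q, r, t, v}. So FIRST(<E>) = {epsilon, q, r, t, v}.
FOLLOW(<S>) includes $ since <S> is the start symbol.
FOLLOW(<E>): in <S>-><E> <S> v, <E> is followed by <S> v with FIRST {q, r, t, v}; in <A>-><E> t, <E> is followed by t with FIRST {t}; in <C>-><E> t q, <E> is followed by t q with FIRST {t}. Thus FOLLOW(<E>) = {q, r, t, v}.
FOLLOW(<S>): in <S>-><E> <S> v, <S> is followed by v with FIRST {v}; in <C>-><S> <G>, <S> is followed by <G> with FIRST {epsilon, q, r, t, v}; in <C>-><S> <G>, the suffix after <S> is nullable, so FOLLOW(<S>) ⊇ FOLLOW(<C>) = {$, q, r, t, v}. Thus FOLLOW(<S>) = {$, q, r, t, v}.
FOLLOW(<C>): in <S>-><C>, the suffix after <C> is empty, so FOLLOW(<C>) ⊇ FOLLOW(<S>) = {$, q, r, t, v}; in <E>-><C>, the suffix after <C> is empty, so FOLLOW(<C>) ⊇ FOLLOW(<E>) = {q, r, t, v}. Thus FOLLOW(<C>) = {$, q, r, t, v}.
FOLLOW(<G>): in <C>-><S> <G>, the suffix after <G> is empty, so FOLLOW(<G>) ⊇ FOLLOW(<C>) = {$, q, r, t, v}. Thus FOLLOW(<G>) = {$, q, r, t, v}.
FOLLOW(<A>): in <C>-><A>, the suffix after <A> is empty, so FOLLOW(<A>) ⊇ FOLLOW(<C>) = {$, q, r, t, v}; in <G>-><A>, the suffix after <A> is empty, so FOLLOW(<A>) ⊇ FOLLOW(<G>) = {$, q, r, t, v}. Thus FOLLOW(<A>) = {$, q, r, t, v}.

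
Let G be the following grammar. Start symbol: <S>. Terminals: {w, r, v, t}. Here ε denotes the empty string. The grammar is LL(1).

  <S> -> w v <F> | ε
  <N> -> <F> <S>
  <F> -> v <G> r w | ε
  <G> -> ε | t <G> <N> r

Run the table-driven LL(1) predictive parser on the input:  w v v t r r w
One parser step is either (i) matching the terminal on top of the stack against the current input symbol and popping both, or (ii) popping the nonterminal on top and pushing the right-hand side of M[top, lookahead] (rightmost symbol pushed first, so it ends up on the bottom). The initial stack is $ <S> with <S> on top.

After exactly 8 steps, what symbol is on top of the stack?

<N>

     Stack              Input            Action
  1  $ <S>              w v v t r r w $  expand <S> -> w v <F>
  2  $ <F> v w          w v v t r r w $  match w
  3  $ <F> v            v v t r r w $    match v
  4  $ <F>              v t r r w $      expand <F> -> v <G> r w
  5  $ w r <G> v        v t r r w $      match v
  6  $ w r <G>          t r r w $        expand <G> -> t <G> <N> r
  7  $ w r r <N> <G> t  t r r w $        match t
  8  $ w r r <N> <G>    r r w $          expand <G> -> ε
Stack after step 8: $ w r r <N> (top = <N>).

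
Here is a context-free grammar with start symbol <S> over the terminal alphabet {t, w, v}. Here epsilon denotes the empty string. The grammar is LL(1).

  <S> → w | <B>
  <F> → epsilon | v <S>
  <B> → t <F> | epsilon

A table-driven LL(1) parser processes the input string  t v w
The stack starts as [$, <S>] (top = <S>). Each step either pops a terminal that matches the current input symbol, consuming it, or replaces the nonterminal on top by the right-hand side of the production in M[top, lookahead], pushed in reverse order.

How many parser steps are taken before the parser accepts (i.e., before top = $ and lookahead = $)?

7

     Stack    Input    Action
  1  $ <S>    t v w $  expand <S> → <B>
  2  $ <B>    t v w $  expand <B> → t <F>
  3  $ <F> t  t v w $  match t
  4  $ <F>    v w $    expand <F> → v <S>
  5  $ <S> v  v w $    match v
  6  $ <S>    w $      expand <S> → w
  7  $ w      w $      match w
Accept reached after 7 steps.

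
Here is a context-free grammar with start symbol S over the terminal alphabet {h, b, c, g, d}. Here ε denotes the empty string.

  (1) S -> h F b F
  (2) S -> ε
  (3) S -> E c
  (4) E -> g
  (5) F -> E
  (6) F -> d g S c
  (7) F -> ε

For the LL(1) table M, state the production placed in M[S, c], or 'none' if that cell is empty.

FIRST(E) = {g}
FIRST(S) = {ε, g, h}  (via E c)
FIRST(F) = {ε, d, g}  (via E)
FOLLOW(S) includes $ since S is the start symbol.
FOLLOW(S): in F->d g S c, S is followed by c with FIRST {c}. Thus FOLLOW(S) = {$, c}.
For S -> h F b F: FIRST(h F b F) = {h}, so it goes in M[S, t] for t ∈ {h}.
For S -> ε: FIRST(ε) = {ε}, so it goes in M[S, t] for t ∈ {}; since ε ∈ FIRST, also for every t ∈ FOLLOW(S) = {$, c}.
For S -> E c: FIRST(E c) = {g}, so it goes in M[S, t] for t ∈ {g}.

S -> ε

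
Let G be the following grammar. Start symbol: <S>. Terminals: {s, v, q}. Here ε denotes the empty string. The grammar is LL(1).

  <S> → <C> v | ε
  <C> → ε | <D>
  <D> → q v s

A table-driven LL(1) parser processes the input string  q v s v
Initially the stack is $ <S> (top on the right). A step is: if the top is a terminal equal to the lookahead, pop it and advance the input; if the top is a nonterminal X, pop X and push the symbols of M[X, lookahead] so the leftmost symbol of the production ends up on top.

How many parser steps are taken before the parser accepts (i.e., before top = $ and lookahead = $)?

     Stack      Input      Action
  1  $ <S>      q v s v $  expand <S> → <C> v
  2  $ v <C>    q v s v $  expand <C> → <D>
  3  $ v <D>    q v s v $  expand <D> → q v s
  4  $ v s v q  q v s v $  match q
  5  $ v s v    v s v $    match v
  6  $ v s      s v $      match s
  7  $ v        v $        match v
Accept reached after 7 steps.

7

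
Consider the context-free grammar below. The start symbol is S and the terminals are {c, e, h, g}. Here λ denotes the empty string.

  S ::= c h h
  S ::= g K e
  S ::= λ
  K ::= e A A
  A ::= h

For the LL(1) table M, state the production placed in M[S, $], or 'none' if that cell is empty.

S ::= λ

FIRST(S) = {λ, c, g}
FIRST(K) = {e}
FIRST(A) = {h}
FOLLOW(S) includes $ since S is the start symbol.
FOLLOW(S): S appears on no right-hand side. Thus FOLLOW(S) = {$}.
For S ::= c h h: FIRST(c h h) = {c}, so it goes in M[S, t] for t ∈ {c}.
For S ::= g K e: FIRST(g K e) = {g}, so it goes in M[S, t] for t ∈ {g}.
For S ::= λ: FIRST(λ) = {λ}, so it goes in M[S, t] for t ∈ {}; since λ ∈ FIRST, also for every t ∈ FOLLOW(S) = {$}.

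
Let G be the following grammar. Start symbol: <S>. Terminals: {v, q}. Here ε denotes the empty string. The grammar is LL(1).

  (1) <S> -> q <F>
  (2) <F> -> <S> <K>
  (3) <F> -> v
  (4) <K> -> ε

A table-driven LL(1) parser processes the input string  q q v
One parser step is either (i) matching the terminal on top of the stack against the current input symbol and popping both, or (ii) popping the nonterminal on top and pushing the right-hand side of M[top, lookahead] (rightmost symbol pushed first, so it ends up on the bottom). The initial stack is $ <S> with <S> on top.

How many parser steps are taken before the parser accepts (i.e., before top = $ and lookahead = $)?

step 1: stack=$ <S>  input=q q v $  — expand <S> -> q <F>
step 2: stack=$ <F> q  input=q q v $  — match q
step 3: stack=$ <F>  input=q v $  — expand <F> -> <S> <K>
step 4: stack=$ <K> <S>  input=q v $  — expand <S> -> q <F>
step 5: stack=$ <K> <F> q  input=q v $  — match q
step 6: stack=$ <K> <F>  input=v $  — expand <F> -> v
step 7: stack=$ <K> v  input=v $  — match v
step 8: stack=$ <K>  input=$  — expand <K> -> ε
Accept reached after 8 steps.

8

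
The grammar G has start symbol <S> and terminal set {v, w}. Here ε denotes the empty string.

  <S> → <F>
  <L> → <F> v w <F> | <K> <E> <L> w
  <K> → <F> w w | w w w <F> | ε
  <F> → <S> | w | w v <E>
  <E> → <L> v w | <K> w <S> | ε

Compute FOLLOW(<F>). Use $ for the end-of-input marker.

{$, v, w}

FIRST(<S>) = {w}  (via <F>)
FIRST(<F>) = {w}  (via <S>)
FIRST(<K>) = {ε, w}  (via <F> w w)
FIRST(<L>) = {w}  (via <F> v w <F>, <K> <E> <L> w)
FIRST(<E>) = {ε, w}  (via <L> v w, <K> w <S>)
FOLLOW(<S>) includes $ since <S> is the start symbol.
FOLLOW(<L>): in <L>→<K> <E> <L> w, <L> is followed by w with FIRST {w}; in <E>→<L> v w, <L> is followed by v w with FIRST {v}. Thus FOLLOW(<L>) = {v, w}.
FOLLOW(<K>): in <L>→<K> <E> <L> w, <K> is followed by <E> <L> w with FIRST {w}; in <E>→<K> w <S>, <K> is followed by w <S> with FIRST {w}. Thus FOLLOW(<K>) = {w}.
FOLLOW(<S>): in <F>→<S>, the suffix after <S> is empty, so FOLLOW(<S>) ⊇ FOLLOW(<F>) = {$, v, w}; in <E>→<K> w <S>, the suffix after <S> is empty, so FOLLOW(<S>) ⊇ FOLLOW(<E>) = {$, v, w}. Thus FOLLOW(<S>) = {$, v, w}.
FOLLOW(<F>): in <S>→<F>, the suffix after <F> is empty, so FOLLOW(<F>) ⊇ FOLLOW(<S>) = {$, v, w}; in <L>→<F> v w <F> (occurrence 1), <F> is followed by v w <F> with FIRST {v}; in <L>→<F> v w <F> (occurrence 2), the suffix after <F> is empty, so FOLLOW(<F>) ⊇ FOLLOW(<L>) = {v, w}; in <K>→<F> w w, <F> is followed by w w with FIRST {w}; in <K>→w w w <F>, the suffix after <F> is empty, so FOLLOW(<F>) ⊇ FOLLOW(<K>) = {w}. Thus FOLLOW(<F>) = {$, v, w}.
FOLLOW(<E>): in <L>→<K> <E> <L> w, <E> is followed by <L> w with FIRST {w}; in <F>→w v <E>, the suffix after <E> is empty, so FOLLOW(<E>) ⊇ FOLLOW(<F>) = {$, v, w}. Thus FOLLOW(<E>) = {$, v, w}.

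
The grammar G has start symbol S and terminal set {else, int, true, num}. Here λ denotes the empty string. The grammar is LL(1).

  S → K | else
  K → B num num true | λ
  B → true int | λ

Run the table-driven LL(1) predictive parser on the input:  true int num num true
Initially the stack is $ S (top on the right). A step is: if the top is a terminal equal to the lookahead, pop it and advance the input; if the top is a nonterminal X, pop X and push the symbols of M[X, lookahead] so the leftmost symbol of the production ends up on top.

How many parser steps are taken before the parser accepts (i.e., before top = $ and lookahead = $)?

step 1: stack=$ S  input=true int num num true $  — expand S → K
step 2: stack=$ K  input=true int num num true $  — expand K → B num num true
step 3: stack=$ true num num B  input=true int num num true $  — expand B → true int
step 4: stack=$ true num num int true  input=true int num num true $  — match true
step 5: stack=$ true num num int  input=int num num true $  — match int
step 6: stack=$ true num num  input=num num true $  — match num
step 7: stack=$ true num  input=num true $  — match num
step 8: stack=$ true  input=true $  — match true
Accept reached after 8 steps.

8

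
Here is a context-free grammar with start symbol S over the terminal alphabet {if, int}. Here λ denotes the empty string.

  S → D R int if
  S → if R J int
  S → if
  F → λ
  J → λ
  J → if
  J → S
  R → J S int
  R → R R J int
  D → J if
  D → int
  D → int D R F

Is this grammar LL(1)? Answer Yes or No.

FIRST(S) = {if, int}
FIRST(F) = {λ}
FIRST(J) = {λ, if, int}
FIRST(R) = {if, int}
FIRST(D) = {if, int}
FOLLOW(S) = {$, if, int}
FOLLOW(F) = {if, int}
FOLLOW(J) = {if, int}
FOLLOW(R) = {if, int}
FOLLOW(D) = {if, int}
Cell M[D, int] receives both D → J if and D → int and D → int D R F — the grammar is not LL(1).

No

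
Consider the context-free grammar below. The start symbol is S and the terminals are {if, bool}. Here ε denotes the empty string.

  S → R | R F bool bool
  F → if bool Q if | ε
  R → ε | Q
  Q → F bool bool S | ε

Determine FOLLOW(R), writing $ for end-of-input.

FIRST(F) = {ε, if}
FIRST(Q) = {ε, bool, if}  (via F bool bool S)
FIRST(R) = {ε, bool, if}  (via Q)
FIRST(S) = {ε, bool, if}  (via R, R F bool bool)
FOLLOW(S) includes $ since S is the start symbol.
FOLLOW(F): in S→R F bool bool, F is followed by bool bool with FIRST {bool}; in Q→F bool bool S, F is followed by bool bool S with FIRST {bool}. Thus FOLLOW(F) = {bool}.
FOLLOW(S): in Q→F bool bool S, the suffix after S is empty, so FOLLOW(S) ⊇ FOLLOW(Q) = {$, bool, if}. Thus FOLLOW(S) = {$, bool, if}.
FOLLOW(R): in S→R, the suffix after R is empty, so FOLLOW(R) ⊇ FOLLOW(S) = {$, bool, if}; in S→R F bool bool, R is followed by F bool bool with FIRST {bool, if}. Thus FOLLOW(R) = {$, bool, if}.
FOLLOW(Q): in F→if bool Q if, Q is followed by if with FIRST {if}; in R→Q, the suffix after Q is empty, so FOLLOW(Q) ⊇ FOLLOW(R) = {$, bool, if}. Thus FOLLOW(Q) = {$, bool, if}.

{$, bool, if}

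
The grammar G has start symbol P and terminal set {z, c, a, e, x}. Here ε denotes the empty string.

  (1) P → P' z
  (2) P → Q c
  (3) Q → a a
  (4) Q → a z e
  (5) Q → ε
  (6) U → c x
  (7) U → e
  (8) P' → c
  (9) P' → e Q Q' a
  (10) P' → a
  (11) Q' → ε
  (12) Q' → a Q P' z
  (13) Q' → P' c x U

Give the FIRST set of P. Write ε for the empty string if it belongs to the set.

FIRST(Q): from Q→a a we get {a}; from Q→a z e we get {a}; from Q→ε we get {ε}. So FIRST(Q) = {ε, a}.
FIRST(U): from U→c x we get {c}; from U→e we get {e}. So FIRST(U) = {c, e}.
FIRST(P'): from P'→c we get {c}; from P'→e Q Q' a we get {e}; from P'→a we get {a}. So FIRST(P') = {a, c, e}.
FIRST(P): from P→P' z we get {a, c, e}; from P→Q c we get {a, c}. So FIRST(P) = {a, c, e}.
FIRST(Q'): from Q'→ε we get {ε}; from Q'→a Q P' z we get {a}; from Q'→P' c x U we get {a, c, e}. So FIRST(Q') = {ε, a, c, e}.

{a, c, e}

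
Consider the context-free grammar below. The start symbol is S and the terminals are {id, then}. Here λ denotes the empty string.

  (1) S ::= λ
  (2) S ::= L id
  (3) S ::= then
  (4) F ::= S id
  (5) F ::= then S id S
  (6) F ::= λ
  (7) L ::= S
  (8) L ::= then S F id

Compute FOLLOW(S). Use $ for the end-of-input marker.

{$, id, then}

FIRST(S) = {λ, id, then}  (via L id)
FIRST(F) = {λ, id, then}  (via S id)
FIRST(L) = {λ, id, then}  (via S)
FOLLOW(S) includes $ since S is the start symbol.
FOLLOW(F): in L::=then S F id, F is followed by id with FIRST {id}. Thus FOLLOW(F) = {id}.
FOLLOW(L): in S::=L id, L is followed by id with FIRST {id}. Thus FOLLOW(L) = {id}.
FOLLOW(S): in F::=S id, S is followed by id with FIRST {id}; in F::=then S id S (occurrence 1), S is followed by id S with FIRST {id}; in F::=then S id S (occurrence 2), the suffix after S is empty, so FOLLOW(S) ⊇ FOLLOW(F) = {id}; in L::=S, the suffix after S is empty, so FOLLOW(S) ⊇ FOLLOW(L) = {id}; in L::=then S F id, S is followed by F id with FIRST {id, then}. Thus FOLLOW(S) = {$, id, then}.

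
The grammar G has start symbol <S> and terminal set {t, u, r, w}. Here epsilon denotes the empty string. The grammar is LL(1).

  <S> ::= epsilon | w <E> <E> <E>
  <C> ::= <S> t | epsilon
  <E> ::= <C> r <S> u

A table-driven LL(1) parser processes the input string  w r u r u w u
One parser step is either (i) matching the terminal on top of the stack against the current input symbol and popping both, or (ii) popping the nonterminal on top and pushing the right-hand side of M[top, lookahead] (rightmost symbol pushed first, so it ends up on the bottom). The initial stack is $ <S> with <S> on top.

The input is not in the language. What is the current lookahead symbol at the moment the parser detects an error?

u

step 1: stack=$ <S>  input=w r u r u w u $  — expand <S> ::= w <E> <E> <E>
step 2: stack=$ <E> <E> <E> w  input=w r u r u w u $  — match w
step 3: stack=$ <E> <E> <E>  input=r u r u w u $  — expand <E> ::= <C> r <S> u
step 4: stack=$ <E> <E> u <S> r <C>  input=r u r u w u $  — expand <C> ::= epsilon
step 5: stack=$ <E> <E> u <S> r  input=r u r u w u $  — match r
step 6: stack=$ <E> <E> u <S>  input=u r u w u $  — expand <S> ::= epsilon
step 7: stack=$ <E> <E> u  input=u r u w u $  — match u
step 8: stack=$ <E> <E>  input=r u w u $  — expand <E> ::= <C> r <S> u
step 9: stack=$ <E> u <S> r <C>  input=r u w u $  — expand <C> ::= epsilon
step 10: stack=$ <E> u <S> r  input=r u w u $  — match r
step 11: stack=$ <E> u <S>  input=u w u $  — expand <S> ::= epsilon
step 12: stack=$ <E> u  input=u w u $  — match u
step 13: stack=$ <E>  input=w u $  — expand <E> ::= <C> r <S> u
step 14: stack=$ u <S> r <C>  input=w u $  — expand <C> ::= <S> t
step 15: stack=$ u <S> r t <S>  input=w u $  — expand <S> ::= w <E> <E> <E>
step 16: stack=$ u <S> r t <E> <E> <E> w  input=w u $  — match w
step 17: stack=$ u <S> r t <E> <E> <E>  input=u $  — error: M[<E>, u] is empty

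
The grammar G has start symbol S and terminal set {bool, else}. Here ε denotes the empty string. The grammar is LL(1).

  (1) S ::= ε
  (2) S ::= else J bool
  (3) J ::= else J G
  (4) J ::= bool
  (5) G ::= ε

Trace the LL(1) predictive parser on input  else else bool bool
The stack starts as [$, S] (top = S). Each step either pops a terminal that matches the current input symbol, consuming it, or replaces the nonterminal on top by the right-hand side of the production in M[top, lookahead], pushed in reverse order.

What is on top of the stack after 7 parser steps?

step 1: stack=$ S  input=else else bool bool $  — expand S ::= else J bool
step 2: stack=$ bool J else  input=else else bool bool $  — match else
step 3: stack=$ bool J  input=else bool bool $  — expand J ::= else J G
step 4: stack=$ bool G J else  input=else bool bool $  — match else
step 5: stack=$ bool G J  input=bool bool $  — expand J ::= bool
step 6: stack=$ bool G bool  input=bool bool $  — match bool
step 7: stack=$ bool G  input=bool $  — expand G ::= ε
Stack after step 7: $ bool (top = bool).

bool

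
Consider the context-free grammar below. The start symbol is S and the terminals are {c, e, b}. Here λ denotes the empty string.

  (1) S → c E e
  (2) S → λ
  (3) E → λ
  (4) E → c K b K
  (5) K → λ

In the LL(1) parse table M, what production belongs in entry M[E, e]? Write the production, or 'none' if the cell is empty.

E → λ

FIRST(S) = {λ, c}
FIRST(E) = {λ, c}
FIRST(K) = {λ}
FOLLOW(S) includes $ since S is the start symbol.
FOLLOW(E): in S→c E e, E is followed by e with FIRST {e}. Thus FOLLOW(E) = {e}.
For E → λ: FIRST(λ) = {λ}, so it goes in M[E, t] for t ∈ {}; since λ ∈ FIRST, also for every t ∈ FOLLOW(E) = {e}.
For E → c K b K: FIRST(c K b K) = {c}, so it goes in M[E, t] for t ∈ {c}.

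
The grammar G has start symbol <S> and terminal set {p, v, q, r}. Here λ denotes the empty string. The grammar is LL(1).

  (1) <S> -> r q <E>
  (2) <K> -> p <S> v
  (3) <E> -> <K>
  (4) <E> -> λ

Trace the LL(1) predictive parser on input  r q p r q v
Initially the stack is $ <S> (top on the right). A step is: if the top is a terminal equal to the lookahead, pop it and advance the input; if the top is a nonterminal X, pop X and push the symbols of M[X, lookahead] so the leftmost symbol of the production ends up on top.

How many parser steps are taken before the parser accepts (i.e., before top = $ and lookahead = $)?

      Stack        Input          Action
   1  $ <S>        r q p r q v $  expand <S> -> r q <E>
   2  $ <E> q r    r q p r q v $  match r
   3  $ <E> q      q p r q v $    match q
   4  $ <E>        p r q v $      expand <E> -> <K>
   5  $ <K>        p r q v $      expand <K> -> p <S> v
   6  $ v <S> p    p r q v $      match p
   7  $ v <S>      r q v $        expand <S> -> r q <E>
   8  $ v <E> q r  r q v $        match r
   9  $ v <E> q    q v $          match q
  10  $ v <E>      v $            expand <E> -> λ
  11  $ v          v $            match v
Accept reached after 11 steps.

11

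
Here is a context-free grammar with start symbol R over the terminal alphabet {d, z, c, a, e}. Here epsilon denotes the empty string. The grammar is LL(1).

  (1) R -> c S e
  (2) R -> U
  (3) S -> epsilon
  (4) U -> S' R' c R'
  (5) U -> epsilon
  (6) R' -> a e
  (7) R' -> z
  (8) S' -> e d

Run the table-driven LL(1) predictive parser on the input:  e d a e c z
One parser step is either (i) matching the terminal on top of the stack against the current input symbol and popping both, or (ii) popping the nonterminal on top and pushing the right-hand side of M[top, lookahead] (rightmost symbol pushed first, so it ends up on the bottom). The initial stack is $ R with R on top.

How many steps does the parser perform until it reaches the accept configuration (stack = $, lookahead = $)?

      Stack          Input          Action
   1  $ R            e d a e c z $  expand R -> U
   2  $ U            e d a e c z $  expand U -> S' R' c R'
   3  $ R' c R' S'   e d a e c z $  expand S' -> e d
   4  $ R' c R' d e  e d a e c z $  match e
   5  $ R' c R' d    d a e c z $    match d
   6  $ R' c R'      a e c z $      expand R' -> a e
   7  $ R' c e a     a e c z $      match a
   8  $ R' c e       e c z $        match e
   9  $ R' c         c z $          match c
  10  $ R'           z $            expand R' -> z
  11  $ z            z $            match z
Accept reached after 11 steps.

11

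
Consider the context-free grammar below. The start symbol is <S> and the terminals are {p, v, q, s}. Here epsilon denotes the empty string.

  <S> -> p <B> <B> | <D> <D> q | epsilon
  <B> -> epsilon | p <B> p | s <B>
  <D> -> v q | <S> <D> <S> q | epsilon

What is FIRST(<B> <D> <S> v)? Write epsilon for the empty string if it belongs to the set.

FIRST(<B>) = {epsilon, p, s}
FIRST(<S>) = {epsilon, p, q, v}  (via <D> <D> q)
FIRST(<D>) = {epsilon, p, q, v}  (via <S> <D> <S> q)
FIRST(<B> <D> <S> v): take FIRST of each symbol in turn, carrying on past any symbol whose FIRST contains epsilon; result {p, q, s, v}.

{p, q, s, v}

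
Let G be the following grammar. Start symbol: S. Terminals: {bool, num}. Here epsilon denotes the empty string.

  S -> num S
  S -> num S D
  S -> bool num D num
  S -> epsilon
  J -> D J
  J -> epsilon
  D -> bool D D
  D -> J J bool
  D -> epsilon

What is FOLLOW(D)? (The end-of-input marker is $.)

FIRST(S) = {epsilon, bool, num}
FIRST(J) = {epsilon, bool}  (via D J)
FIRST(D) = {epsilon, bool}  (via J J bool)
FOLLOW(S) includes $ since S is the start symbol.
FOLLOW(S): in S->num S, the suffix after S is empty (adds nothing new); in S->num S D, S is followed by D with FIRST {epsilon, bool}; in S->num S D, the suffix after S is nullable (adds nothing new). Thus FOLLOW(S) = {$, bool}.
FOLLOW(J): in J->D J, the suffix after J is empty (adds nothing new); in D->J J bool (occurrence 1), J is followed by J bool with FIRST {bool}; in D->J J bool (occurrence 2), J is followed by bool with FIRST {bool}. Thus FOLLOW(J) = {bool}.
FOLLOW(D): in S->num S D, the suffix after D is empty, so FOLLOW(D) ⊇ FOLLOW(S) = {$, bool}; in S->bool num D num, D is followed by num with FIRST {num}; in J->D J, D is followed by J with FIRST {epsilon, bool}; in J->D J, the suffix after D is nullable, so FOLLOW(D) ⊇ FOLLOW(J) = {bool}; in D->bool D D (occurrence 1), D is followed by D with FIRST {epsilon, bool}; in D->bool D D (occurrence 1), the suffix after D is nullable (adds nothing new); in D->bool D D (occurrence 2), the suffix after D is empty (adds nothing new). Thus FOLLOW(D) = {$, bool, num}.

{$, bool, num}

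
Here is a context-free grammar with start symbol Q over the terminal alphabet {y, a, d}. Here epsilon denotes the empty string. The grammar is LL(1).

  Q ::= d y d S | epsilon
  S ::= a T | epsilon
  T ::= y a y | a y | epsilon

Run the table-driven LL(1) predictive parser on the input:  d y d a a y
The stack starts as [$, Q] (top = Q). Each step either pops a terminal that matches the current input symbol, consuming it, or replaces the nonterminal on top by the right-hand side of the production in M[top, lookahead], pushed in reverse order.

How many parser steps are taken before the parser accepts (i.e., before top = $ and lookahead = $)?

     Stack      Input          Action
  1  $ Q        d y d a a y $  expand Q ::= d y d S
  2  $ S d y d  d y d a a y $  match d
  3  $ S d y    y d a a y $    match y
  4  $ S d      d a a y $      match d
  5  $ S        a a y $        expand S ::= a T
  6  $ T a      a a y $        match a
  7  $ T        a y $          expand T ::= a y
  8  $ y a      a y $          match a
  9  $ y        y $            match y
Accept reached after 9 steps.

9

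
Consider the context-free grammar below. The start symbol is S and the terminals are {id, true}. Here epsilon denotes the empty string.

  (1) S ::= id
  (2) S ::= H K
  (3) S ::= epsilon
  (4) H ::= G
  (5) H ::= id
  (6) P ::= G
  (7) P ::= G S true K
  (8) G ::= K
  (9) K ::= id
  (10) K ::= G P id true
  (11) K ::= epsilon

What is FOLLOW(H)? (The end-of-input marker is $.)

FIRST(S): from S::=id we get {id}; from S::=H K we get {epsilon, id, true}; from S::=epsilon we get {epsilon}. So FIRST(S) = {epsilon, id, true}.
FIRST(H): from H::=G we get {epsilon, id, true}; from H::=id we get {id}. So FIRST(H) = {epsilon, id, true}.
FIRST(P): from P::=G we get {epsilon, id, true}; from P::=G S true K we get {id, true}. So FIRST(P) = {epsilon, id, true}.
FIRST(G): from G::=K we get {epsilon, id, true}. So FIRST(G) = {epsilon, id, true}.
FIRST(K): from K::=id we get {id}; from K::=G P id true we get {id, true}; from K::=epsilon we get {epsilon}. So FIRST(K) = {epsilon, id, true}.
FOLLOW(S) includes $ since S is the start symbol.
FOLLOW(S): in P::=G S true K, S is followed by true K with FIRST {true}. Thus FOLLOW(S) = {$, true}.
FOLLOW(H): in S::=H K, H is followed by K with FIRST {epsilon, id, true}; in S::=H K, the suffix after H is nullable, so FOLLOW(H) ⊇ FOLLOW(S) = {$, true}. Thus FOLLOW(H) = {$, id, true}.
FOLLOW(P): in K::=G P id true, P is followed by id true with FIRST {id}. Thus FOLLOW(P) = {id}.
FOLLOW(G): in H::=G, the suffix after G is empty, so FOLLOW(G) ⊇ FOLLOW(H) = {$, id, true}; in P::=G, the suffix after G is empty, so FOLLOW(G) ⊇ FOLLOW(P) = {id}; in P::=G S true K, G is followed by S true K with FIRST {id, true}; in K::=G P id true, G is followed by P id true with FIRST {id, true}. Thus FOLLOW(G) = {$, id, true}.
FOLLOW(K): in S::=H K, the suffix after K is empty, so FOLLOW(K) ⊇ FOLLOW(S) = {$, true}; in P::=G S true K, the suffix after K is empty, so FOLLOW(K) ⊇ FOLLOW(P) = {id}; in G::=K, the suffix after K is empty, so FOLLOW(K) ⊇ FOLLOW(G) = {$, id, true}. Thus FOLLOW(K) = {$, id, true}.

{$, id, true}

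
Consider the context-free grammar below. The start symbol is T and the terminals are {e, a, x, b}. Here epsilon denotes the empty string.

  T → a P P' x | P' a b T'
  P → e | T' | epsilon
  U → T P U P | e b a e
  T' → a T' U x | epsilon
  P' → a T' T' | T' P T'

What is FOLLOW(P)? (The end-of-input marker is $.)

FIRST(T'): from T'→a T' U x we get {a}; from T'→epsilon we get {epsilon}. So FIRST(T') = {epsilon, a}.
FIRST(P): from P→e we get {e}; from P→T' we get {epsilon, a}; from P→epsilon we get {epsilon}. So FIRST(P) = {epsilon, a, e}.
FIRST(P'): from P'→a T' T' we get {a}; from P'→T' P T' we get {epsilon, a, e}. So FIRST(P') = {epsilon, a, e}.
FIRST(T): from T→a P P' x we get {a}; from T→P' a b T' we get {a, e}. So FIRST(T) = {a, e}.
FIRST(U): from U→T P U P we get {a, e}; from U→e b a e we get {e}. So FIRST(U) = {a, e}.
FOLLOW(T) includes $ since T is the start symbol.
FOLLOW(T): in U→T P U P, T is followed by P U P with FIRST {a, e}. Thus FOLLOW(T) = {$, a, e}.
FOLLOW(U): in U→T P U P, U is followed by P with FIRST {epsilon, a, e}; in U→T P U P, the suffix after U is nullable (adds nothing new); in T'→a T' U x, U is followed by x with FIRST {x}. Thus FOLLOW(U) = {a, e, x}.
FOLLOW(P'): in T→a P P' x, P' is followed by x with FIRST {x}; in T→P' a b T', P' is followed by a b T' with FIRST {a}. Thus FOLLOW(P') = {a, x}.
FOLLOW(P): in T→a P P' x, P is followed by P' x with FIRST {a, e, x}; in U→T P U P (occurrence 1), P is followed by U P with FIRST {a, e}; in U→T P U P (occurrence 2), the suffix after P is empty, so FOLLOW(P) ⊇ FOLLOW(U) = {a, e, x}; in P'→T' P T', P is followed by T' with FIRST {epsilon, a}; in P'→T' P T', the suffix after P is nullable, so FOLLOW(P) ⊇ FOLLOW(P') = {a, x}. Thus FOLLOW(P) = {a, e, x}.
FOLLOW(T'): in T→P' a b T', the suffix after T' is empty, so FOLLOW(T') ⊇ FOLLOW(T) = {$, a, e}; in P→T', the suffix after T' is empty, so FOLLOW(T') ⊇ FOLLOW(P) = {a, e, x}; in T'→a T' U x, T' is followed by U x with FIRST {a, e}; in P'→a T' T' (occurrence 1), T' is followed by T' with FIRST {epsilon, a}; in P'→a T' T' (occurrence 1), the suffix after T' is nullable, so FOLLOW(T') ⊇ FOLLOW(P') = {a, x}; in P'→a T' T' (occurrence 2), the suffix after T' is empty, so FOLLOW(T') ⊇ FOLLOW(P') = {a, x}; in P'→T' P T' (occurrence 1), T' is followed by P T' with FIRST {epsilon, a, e}; in P'→T' P T' (occurrence 1), the suffix after T' is nullable, so FOLLOW(T') ⊇ FOLLOW(P') = {a, x}; in P'→T' P T' (occurrence 2), the suffix after T' is empty, so FOLLOW(T') ⊇ FOLLOW(P') = {a, x}. Thus FOLLOW(T') = {$, a, e, x}.

{a, e, x}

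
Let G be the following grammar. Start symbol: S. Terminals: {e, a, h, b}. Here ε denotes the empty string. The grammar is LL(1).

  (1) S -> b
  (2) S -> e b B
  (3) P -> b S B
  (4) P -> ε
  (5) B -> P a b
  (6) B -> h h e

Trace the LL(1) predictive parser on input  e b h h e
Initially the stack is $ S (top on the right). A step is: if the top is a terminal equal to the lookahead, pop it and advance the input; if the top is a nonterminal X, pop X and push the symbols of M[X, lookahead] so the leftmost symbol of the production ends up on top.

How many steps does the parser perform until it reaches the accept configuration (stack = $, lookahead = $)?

7

     Stack    Input        Action
  1  $ S      e b h h e $  expand S -> e b B
  2  $ B b e  e b h h e $  match e
  3  $ B b    b h h e $    match b
  4  $ B      h h e $      expand B -> h h e
  5  $ e h h  h h e $      match h
  6  $ e h    h e $        match h
  7  $ e      e $          match e
Accept reached after 7 steps.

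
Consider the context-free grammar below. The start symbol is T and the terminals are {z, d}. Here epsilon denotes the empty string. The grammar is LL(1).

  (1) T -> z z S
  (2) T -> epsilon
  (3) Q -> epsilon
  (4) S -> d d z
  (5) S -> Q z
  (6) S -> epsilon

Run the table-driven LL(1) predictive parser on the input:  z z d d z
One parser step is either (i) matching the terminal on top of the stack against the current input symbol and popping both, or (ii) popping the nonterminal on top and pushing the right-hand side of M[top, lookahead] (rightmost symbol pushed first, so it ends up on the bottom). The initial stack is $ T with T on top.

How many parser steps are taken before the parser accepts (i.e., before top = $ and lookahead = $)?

step 1: stack=$ T  input=z z d d z $  — expand T -> z z S
step 2: stack=$ S z z  input=z z d d z $  — match z
step 3: stack=$ S z  input=z d d z $  — match z
step 4: stack=$ S  input=d d z $  — expand S -> d d z
step 5: stack=$ z d d  input=d d z $  — match d
step 6: stack=$ z d  input=d z $  — match d
step 7: stack=$ z  input=z $  — match z
Accept reached after 7 steps.

7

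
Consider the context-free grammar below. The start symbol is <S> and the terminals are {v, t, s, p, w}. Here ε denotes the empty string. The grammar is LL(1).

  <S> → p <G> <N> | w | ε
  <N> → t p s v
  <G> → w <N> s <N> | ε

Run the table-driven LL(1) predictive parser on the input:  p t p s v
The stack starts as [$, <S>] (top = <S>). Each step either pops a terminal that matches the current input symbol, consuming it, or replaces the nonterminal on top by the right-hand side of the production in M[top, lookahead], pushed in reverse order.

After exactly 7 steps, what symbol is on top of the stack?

v

     Stack        Input        Action
  1  $ <S>        p t p s v $  expand <S> → p <G> <N>
  2  $ <N> <G> p  p t p s v $  match p
  3  $ <N> <G>    t p s v $    expand <G> → ε
  4  $ <N>        t p s v $    expand <N> → t p s v
  5  $ v s p t    t p s v $    match t
  6  $ v s p      p s v $      match p
  7  $ v s        s v $        match s
Stack after step 7: $ v (top = v).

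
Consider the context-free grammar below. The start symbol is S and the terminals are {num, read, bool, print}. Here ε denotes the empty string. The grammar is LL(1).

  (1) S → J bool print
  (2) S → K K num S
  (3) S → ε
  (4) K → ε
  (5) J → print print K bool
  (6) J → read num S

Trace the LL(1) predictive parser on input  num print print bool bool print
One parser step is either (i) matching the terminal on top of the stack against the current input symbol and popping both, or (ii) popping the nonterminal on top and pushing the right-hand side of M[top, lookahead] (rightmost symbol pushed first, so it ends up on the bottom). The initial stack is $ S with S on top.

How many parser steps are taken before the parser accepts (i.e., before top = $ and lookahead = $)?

12

      Stack                            Input                              Action
   1  $ S                              num print print bool bool print $  expand S → K K num S
   2  $ S num K K                      num print print bool bool print $  expand K → ε
   3  $ S num K                        num print print bool bool print $  expand K → ε
   4  $ S num                          num print print bool bool print $  match num
   5  $ S                              print print bool bool print $      expand S → J bool print
   6  $ print bool J                   print print bool bool print $      expand J → print print K bool
   7  $ print bool bool K print print  print print bool bool print $      match print
   8  $ print bool bool K print        print bool bool print $            match print
   9  $ print bool bool K              bool bool print $                  expand K → ε
  10  $ print bool bool                bool bool print $                  match bool
  11  $ print bool                     bool print $                       match bool
  12  $ print                          print $                            match print
Accept reached after 12 steps.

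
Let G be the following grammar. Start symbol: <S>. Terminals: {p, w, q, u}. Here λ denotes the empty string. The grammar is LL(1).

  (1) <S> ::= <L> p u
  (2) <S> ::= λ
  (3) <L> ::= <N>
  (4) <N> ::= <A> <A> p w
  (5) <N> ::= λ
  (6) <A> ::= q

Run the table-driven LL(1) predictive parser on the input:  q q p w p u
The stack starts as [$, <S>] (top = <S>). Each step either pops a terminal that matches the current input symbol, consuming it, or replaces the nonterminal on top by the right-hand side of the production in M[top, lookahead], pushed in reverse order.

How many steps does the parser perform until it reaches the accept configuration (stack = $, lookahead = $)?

11

      Stack              Input          Action
   1  $ <S>              q q p w p u $  expand <S> ::= <L> p u
   2  $ u p <L>          q q p w p u $  expand <L> ::= <N>
   3  $ u p <N>          q q p w p u $  expand <N> ::= <A> <A> p w
   4  $ u p w p <A> <A>  q q p w p u $  expand <A> ::= q
   5  $ u p w p <A> q    q q p w p u $  match q
   6  $ u p w p <A>      q p w p u $    expand <A> ::= q
   7  $ u p w p q        q p w p u $    match q
   8  $ u p w p          p w p u $      match p
   9  $ u p w            w p u $        match w
  10  $ u p              p u $          match p
  11  $ u                u $            match u
Accept reached after 11 steps.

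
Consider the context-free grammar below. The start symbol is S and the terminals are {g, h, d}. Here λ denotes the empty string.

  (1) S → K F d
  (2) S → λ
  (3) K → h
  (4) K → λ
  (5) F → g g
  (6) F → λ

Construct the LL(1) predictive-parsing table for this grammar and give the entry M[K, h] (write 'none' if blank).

K → h

FIRST(K) = {λ, h}
FIRST(F) = {λ, g}
FIRST(S) = {λ, d, g, h}  (via K F d)
FOLLOW(S) includes $ since S is the start symbol.
FOLLOW(K): in S→K F d, K is followed by F d with FIRST {d, g}. Thus FOLLOW(K) = {d, g}.
For K → h: FIRST(h) = {h}, so it goes in M[K, t] for t ∈ {h}.
For K → λ: FIRST(λ) = {λ}, so it goes in M[K, t] for t ∈ {}; since λ ∈ FIRST, also for every t ∈ FOLLOW(K) = {d, g}.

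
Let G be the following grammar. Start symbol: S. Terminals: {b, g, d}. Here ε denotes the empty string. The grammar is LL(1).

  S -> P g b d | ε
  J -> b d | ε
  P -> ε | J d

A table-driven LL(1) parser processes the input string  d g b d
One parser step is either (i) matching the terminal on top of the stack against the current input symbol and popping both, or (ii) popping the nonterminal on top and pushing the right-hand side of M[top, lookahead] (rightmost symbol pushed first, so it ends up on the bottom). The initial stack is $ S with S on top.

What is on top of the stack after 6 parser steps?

     Stack        Input      Action
  1  $ S          d g b d $  expand S -> P g b d
  2  $ d b g P    d g b d $  expand P -> J d
  3  $ d b g d J  d g b d $  expand J -> ε
  4  $ d b g d    d g b d $  match d
  5  $ d b g      g b d $    match g
  6  $ d b        b d $      match b
Stack after step 6: $ d (top = d).

d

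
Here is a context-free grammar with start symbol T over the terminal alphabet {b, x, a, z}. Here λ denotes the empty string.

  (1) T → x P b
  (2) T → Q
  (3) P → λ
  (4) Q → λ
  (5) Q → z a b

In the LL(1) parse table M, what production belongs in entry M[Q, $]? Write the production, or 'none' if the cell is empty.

FIRST(P): from P→λ we get {λ}. So FIRST(P) = {λ}.
FIRST(Q): from Q→λ we get {λ}; from Q→z a b we get {z}. So FIRST(Q) = {λ, z}.
FIRST(T): from T→x P b we get {x}; from T→Q we get {λ, z}. So FIRST(T) = {λ, x, z}.
FOLLOW(T) includes $ since T is the start symbol.
FOLLOW(T): T appears on no right-hand side. Thus FOLLOW(T) = {$}.
FOLLOW(Q): in T→Q, the suffix after Q is empty, so FOLLOW(Q) ⊇ FOLLOW(T) = {$}. Thus FOLLOW(Q) = {$}.
For Q → λ: FIRST(λ) = {λ}, so it goes in M[Q, t] for t ∈ {}; since λ ∈ FIRST, also for every t ∈ FOLLOW(Q) = {$}.
For Q → z a b: FIRST(z a b) = {z}, so it goes in M[Q, t] for t ∈ {z}.

Q → λ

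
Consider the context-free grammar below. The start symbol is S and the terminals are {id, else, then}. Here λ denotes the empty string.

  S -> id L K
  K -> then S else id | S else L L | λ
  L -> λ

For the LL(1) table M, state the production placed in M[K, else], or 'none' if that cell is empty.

FIRST(S): from S->id L K we get {id}. So FIRST(S) = {id}.
FIRST(L): from L->λ we get {λ}. So FIRST(L) = {λ}.
FIRST(K): from K->then S else id we get {then}; from K->S else L L we get {id}; from K->λ we get {λ}. So FIRST(K) = {λ, id, then}.
FOLLOW(S) includes $ since S is the start symbol.
FOLLOW(S): in K->then S else id, S is followed by else id with FIRST {else}; in K->S else L L, S is followed by else L L with FIRST {else}. Thus FOLLOW(S) = {$, else}.
FOLLOW(K): in S->id L K, the suffix after K is empty, so FOLLOW(K) ⊇ FOLLOW(S) = {$, else}. Thus FOLLOW(K) = {$, else}.
For K -> then S else id: FIRST(then S else id) = {then}, so it goes in M[K, t] for t ∈ {then}.
For K -> S else L L: FIRST(S else L L) = {id}, so it goes in M[K, t] for t ∈ {id}.
For K -> λ: FIRST(λ) = {λ}, so it goes in M[K, t] for t ∈ {}; since λ ∈ FIRST, also for every t ∈ FOLLOW(K) = {$, else}.

K -> λ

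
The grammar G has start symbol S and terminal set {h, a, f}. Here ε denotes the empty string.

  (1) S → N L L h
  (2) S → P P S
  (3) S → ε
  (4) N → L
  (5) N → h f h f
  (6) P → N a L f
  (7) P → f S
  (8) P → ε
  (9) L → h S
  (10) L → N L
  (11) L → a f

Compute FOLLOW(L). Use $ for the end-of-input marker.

FIRST(S): from S→N L L h we get {a, h}; from S→P P S we get {ε, a, f, h}; from S→ε we get {ε}. So FIRST(S) = {ε, a, f, h}.
FIRST(N): from N→L we get {a, h}; from N→h f h f we get {h}. So FIRST(N) = {a, h}.
FIRST(P): from P→N a L f we get {a, h}; from P→f S we get {f}; from P→ε we get {ε}. So FIRST(P) = {ε, a, f, h}.
FIRST(L): from L→h S we get {h}; from L→N L we get {a, h}; from L→a f we get {a}. So FIRST(L) = {a, h}.
FOLLOW(S) includes $ since S is the start symbol.
FOLLOW(N): in S→N L L h, N is followed by L L h with FIRST {a, h}; in P→N a L f, N is followed by a L f with FIRST {a}; in L→N L, N is followed by L with FIRST {a, h}. Thus FOLLOW(N) = {a, h}.
FOLLOW(L): in S→N L L h (occurrence 1), L is followed by L h with FIRST {a, h}; in S→N L L h (occurrence 2), L is followed by h with FIRST {h}; in N→L, the suffix after L is empty, so FOLLOW(L) ⊇ FOLLOW(N) = {a, h}; in P→N a L f, L is followed by f with FIRST {f}; in L→N L, the suffix after L is empty (adds nothing new). Thus FOLLOW(L) = {a, f, h}.
FOLLOW(S): in S→P P S, the suffix after S is empty (adds nothing new); in P→f S, the suffix after S is empty, so FOLLOW(S) ⊇ FOLLOW(P) = {$, a, f, h}; in L→h S, the suffix after S is empty, so FOLLOW(S) ⊇ FOLLOW(L) = {a, f, h}. Thus FOLLOW(S) = {$, a, f, h}.
FOLLOW(P): in S→P P S (occurrence 1), P is followed by P S with FIRST {ε, a, f, h}; in S→P P S (occurrence 1), the suffix after P is nullable, so FOLLOW(P) ⊇ FOLLOW(S) = {$, a, f, h}; in S→P P S (occurrence 2), P is followed by S with FIRST {ε, a, f, h}; in S→P P S (occurrence 2), the suffix after P is nullable, so FOLLOW(P) ⊇ FOLLOW(S) = {$, a, f, h}. Thus FOLLOW(P) = {$, a, f, h}.

{a, f, h}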